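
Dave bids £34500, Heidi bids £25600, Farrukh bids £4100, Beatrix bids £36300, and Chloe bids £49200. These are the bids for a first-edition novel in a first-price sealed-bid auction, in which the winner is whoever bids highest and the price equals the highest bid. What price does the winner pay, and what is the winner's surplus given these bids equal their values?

Ordered from highest: Chloe £49200, then Beatrix £36300, then Dave £34500, then Heidi £25600, then Farrukh £4100.
Chloe is the highest bidder, so Chloe wins.
Under the first-price rule, the price is the highest bid: £49200.
Surplus = £49200 − £49200 = £0.

Price £49200; surplus £0.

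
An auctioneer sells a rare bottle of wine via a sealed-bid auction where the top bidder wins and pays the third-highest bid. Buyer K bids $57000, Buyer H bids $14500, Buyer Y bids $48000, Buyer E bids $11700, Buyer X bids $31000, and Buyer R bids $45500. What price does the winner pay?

Sorted high to low: Buyer K $57000 > Buyer Y $48000 > Buyer R $45500 > Buyer X $31000 > Buyer H $14500 > Buyer E $11700.
Buyer K is the highest bidder, so Buyer K wins.
Under the third-price rule, the price is the third-highest bid: $45500.

$45500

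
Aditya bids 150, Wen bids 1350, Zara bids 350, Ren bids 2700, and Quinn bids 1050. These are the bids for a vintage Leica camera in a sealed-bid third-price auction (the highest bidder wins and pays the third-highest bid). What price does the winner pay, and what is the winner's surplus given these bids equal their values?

The winner pays 1050 for a surplus of 1650.

Ordered from highest: Ren 2700, then Wen 1350, then Quinn 1050, then Zara 350, then Aditya 150.
Ren is the highest bidder, so Ren wins.
Under the third-price rule, the price is the third-highest bid: 1050.
Surplus = 2700 − 1050 = 1650.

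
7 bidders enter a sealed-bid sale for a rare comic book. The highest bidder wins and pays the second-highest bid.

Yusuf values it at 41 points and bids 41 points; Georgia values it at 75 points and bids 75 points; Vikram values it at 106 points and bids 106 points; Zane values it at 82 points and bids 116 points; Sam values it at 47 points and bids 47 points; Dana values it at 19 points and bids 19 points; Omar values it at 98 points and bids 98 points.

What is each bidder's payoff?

Bids in descending order: Zane 116 points, then Vikram 106 points, then Omar 98 points, then Georgia 75 points, then Sam 47 points, then Yusuf 41 points, then Dana 19 points.
Zane has the top bid and wins; the price is the second-highest bid, 106 points.
Zane's payoff = 82 points − 106 points = -24 points. All other bidders lose, so their payoff is 0.

Yusuf 0 points, Georgia 0 points, Vikram 0 points, Zane -24 points, Sam 0 points, Dana 0 points, Omar 0 points.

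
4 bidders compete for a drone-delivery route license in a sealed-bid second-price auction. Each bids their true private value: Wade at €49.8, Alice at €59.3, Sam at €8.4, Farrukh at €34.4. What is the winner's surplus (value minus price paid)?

€9.5

Sorted high to low: Alice €59.3, then Wade €49.8, then Farrukh €34.4, then Sam €8.4.
Alice wins with the top bid and pays the second-highest, €49.8.
Surplus = €59.3 − €49.8 = €9.5.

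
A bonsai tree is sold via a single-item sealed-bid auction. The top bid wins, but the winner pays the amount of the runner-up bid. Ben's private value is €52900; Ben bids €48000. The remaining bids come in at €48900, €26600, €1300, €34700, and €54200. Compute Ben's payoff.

Ben's payoff: €0.

Highest competing bid: €54200.
Ben's bid €48000 is not the highest, so Ben loses, pays nothing, and earns zero payoff.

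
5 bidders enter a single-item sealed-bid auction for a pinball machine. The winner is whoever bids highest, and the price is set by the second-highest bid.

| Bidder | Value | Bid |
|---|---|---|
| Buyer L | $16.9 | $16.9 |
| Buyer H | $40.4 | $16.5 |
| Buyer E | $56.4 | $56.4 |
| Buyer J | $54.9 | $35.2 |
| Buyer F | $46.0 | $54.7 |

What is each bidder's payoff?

Bids in descending order: Buyer E $56.4 > Buyer F $54.7 > Buyer J $35.2 > Buyer L $16.9 > Buyer H $16.5.
Buyer E has the top bid and wins; the price is the second-highest bid, $54.7.
Buyer E's payoff = $56.4 − $54.7 = $1.7. All other bidders lose, so their payoff is 0.

Buyer L $0.0, Buyer H $0.0, Buyer E $1.7, Buyer J $0.0, Buyer F $0.0.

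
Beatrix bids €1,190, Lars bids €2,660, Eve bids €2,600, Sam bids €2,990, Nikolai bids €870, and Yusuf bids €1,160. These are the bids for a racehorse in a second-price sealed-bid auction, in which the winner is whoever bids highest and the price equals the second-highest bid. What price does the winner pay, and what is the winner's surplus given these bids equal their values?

Sorted high to low: Sam €2,990, then Lars €2,660, then Eve €2,600, then Beatrix €1,190, then Yusuf €1,160, then Nikolai €870.
Sam is the highest bidder, so Sam wins.
Under the second-price rule, the price is the second-highest bid: €2,660.
Surplus = €2,990 − €2,660 = €330.

Price €2,660; surplus €330.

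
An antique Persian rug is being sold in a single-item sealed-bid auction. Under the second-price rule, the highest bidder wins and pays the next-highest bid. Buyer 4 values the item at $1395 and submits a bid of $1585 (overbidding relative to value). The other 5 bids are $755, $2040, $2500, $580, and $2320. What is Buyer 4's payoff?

$0

Highest competing bid: $2500.
Buyer 4's bid $1585 is not the highest, so Buyer 4 loses, pays nothing, and earns zero payoff.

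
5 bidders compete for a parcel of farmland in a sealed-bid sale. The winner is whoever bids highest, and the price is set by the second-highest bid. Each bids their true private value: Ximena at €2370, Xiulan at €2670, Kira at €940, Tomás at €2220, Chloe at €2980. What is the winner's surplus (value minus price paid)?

Surplus = €310.

Sorted high to low: Chloe €2980 > Xiulan €2670 > Ximena €2370 > Tomás €2220 > Kira €940.
Chloe wins with the top bid and pays the second-highest, €2670.
Surplus = €2980 − €2670 = €310.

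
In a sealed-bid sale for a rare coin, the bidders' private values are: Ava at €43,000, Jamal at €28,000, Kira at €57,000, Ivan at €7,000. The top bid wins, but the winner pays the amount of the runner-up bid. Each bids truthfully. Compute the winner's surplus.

Winner's surplus: €14,000.

Ranking the bids: Kira €57,000 > Ava €43,000 > Jamal €28,000 > Ivan €7,000.
Kira wins with the top bid and pays the second-highest, €43,000.
Surplus = €57,000 − €43,000 = €14,000.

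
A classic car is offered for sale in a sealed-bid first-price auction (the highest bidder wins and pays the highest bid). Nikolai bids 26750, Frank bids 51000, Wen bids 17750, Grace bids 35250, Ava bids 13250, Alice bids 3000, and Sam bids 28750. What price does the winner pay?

Price paid: 51000.

Sorted high to low: Frank 51000; Grace 35250; Sam 28750; Nikolai 26750; Wen 17750; Ava 13250; Alice 3000.
Frank is the highest bidder, so Frank wins.
Under the first-price rule, the price is the highest bid: 51000.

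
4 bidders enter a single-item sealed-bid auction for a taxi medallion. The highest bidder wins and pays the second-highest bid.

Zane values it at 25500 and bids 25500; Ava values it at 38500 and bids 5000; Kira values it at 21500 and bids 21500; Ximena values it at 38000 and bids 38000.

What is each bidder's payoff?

Sorted high to low: Ximena 38000, then Zane 25500, then Kira 21500, then Ava 5000.
Ximena has the top bid and wins; the price is the second-highest bid, 25500.
Ximena's payoff = 38000 − 25500 = 12500. All other bidders lose, so their payoff is 0.

Zane 0, Ava 0, Kira 0, Ximena 12500.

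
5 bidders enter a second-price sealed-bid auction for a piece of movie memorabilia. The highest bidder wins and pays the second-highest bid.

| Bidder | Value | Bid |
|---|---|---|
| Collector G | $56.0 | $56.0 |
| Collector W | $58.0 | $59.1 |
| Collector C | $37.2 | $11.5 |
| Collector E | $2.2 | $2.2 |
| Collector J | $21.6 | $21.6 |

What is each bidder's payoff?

Payoffs: Collector G $0.0, Collector W $2.0, Collector C $0.0, Collector E $0.0, Collector J $0.0.

Ranking the bids: Collector W $59.1, then Collector G $56.0, then Collector J $21.6, then Collector C $11.5, then Collector E $2.2.
Collector W has the top bid and wins; the price is the second-highest bid, $56.0.
Collector W's payoff = $58.0 − $56.0 = $2.0. All other bidders lose, so their payoff is 0.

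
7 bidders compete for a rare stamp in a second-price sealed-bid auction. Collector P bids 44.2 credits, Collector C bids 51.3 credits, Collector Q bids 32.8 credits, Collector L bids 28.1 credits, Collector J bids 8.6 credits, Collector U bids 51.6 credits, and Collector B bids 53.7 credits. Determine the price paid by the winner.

Ranking the bids: Collector B 53.7 credits, then Collector U 51.6 credits, then Collector C 51.3 credits, then Collector P 44.2 credits, then Collector Q 32.8 credits, then Collector L 28.1 credits, then Collector J 8.6 credits.
Collector B has the highest bid, so Collector B wins.
The second-highest bid is 51.6 credits, so that is what Collector B pays.

The winner pays 51.6 credits.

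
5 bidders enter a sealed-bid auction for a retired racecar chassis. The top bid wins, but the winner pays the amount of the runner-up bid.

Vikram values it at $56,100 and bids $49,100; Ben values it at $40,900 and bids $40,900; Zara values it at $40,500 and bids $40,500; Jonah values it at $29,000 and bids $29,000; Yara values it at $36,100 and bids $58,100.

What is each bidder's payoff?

Payoffs: Vikram $0, Ben $0, Zara $0, Jonah $0, Yara -$13,000.

Ranking the bids: Yara $58,100 > Vikram $49,100 > Ben $40,900 > Zara $40,500 > Jonah $29,000.
Yara has the top bid and wins; the price is the second-highest bid, $49,100.
Yara's payoff = $36,100 − $49,100 = -$13,000. All other bidders lose, so their payoff is 0.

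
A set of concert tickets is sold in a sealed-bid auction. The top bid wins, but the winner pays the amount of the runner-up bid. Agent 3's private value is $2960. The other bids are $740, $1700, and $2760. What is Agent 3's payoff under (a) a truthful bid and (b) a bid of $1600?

The highest competing bid is $2760.
Bidding truthfully at $2960: Agent 3 has the top bid, wins, and pays the second-highest bid $2760. Payoff = $2960 − $2760 = $200.
Bidding $1600: the top bid is $2760 (a rival), so Agent 3 loses. Payoff = $0.
Deviating from a truthful bid can only lose payoff in a second-price auction — never gain.

(a) $200  (b) $0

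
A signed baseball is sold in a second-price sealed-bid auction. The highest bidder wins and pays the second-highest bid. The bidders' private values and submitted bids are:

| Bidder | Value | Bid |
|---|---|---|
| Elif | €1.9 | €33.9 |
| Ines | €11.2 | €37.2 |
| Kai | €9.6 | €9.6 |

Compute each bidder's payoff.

Payoffs: Elif €0.0, Ines -€22.7, Kai €0.0.

Sorted high to low: Ines €37.2, then Elif €33.9, then Kai €9.6.
Ines has the top bid and wins; the price is the second-highest bid, €33.9.
Ines's payoff = €11.2 − €33.9 = -€22.7. All other bidders lose, so their payoff is 0.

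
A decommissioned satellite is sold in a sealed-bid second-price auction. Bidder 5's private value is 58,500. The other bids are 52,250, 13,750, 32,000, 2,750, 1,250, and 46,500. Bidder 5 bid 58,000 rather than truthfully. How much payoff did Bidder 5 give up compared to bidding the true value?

0

The highest competing bid is 52,250.
Bidding truthfully at 58,500: Bidder 5 has the top bid, wins, and pays the second-highest bid 52,250. Payoff = 58,500 − 52,250 = 6,250.
Bidding 58,000: Bidder 5 has the top bid, wins, and pays the second-highest bid 52,250. Payoff = 58,500 − 52,250 = 6,250.
Regret = truthful payoff − actual payoff = 6,250 − 6,250 = 0.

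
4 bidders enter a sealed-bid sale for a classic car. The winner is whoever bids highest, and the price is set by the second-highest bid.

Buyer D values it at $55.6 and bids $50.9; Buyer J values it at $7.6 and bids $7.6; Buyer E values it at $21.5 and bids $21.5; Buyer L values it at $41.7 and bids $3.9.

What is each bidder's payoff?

Buyer D $34.1, Buyer J $0.0, Buyer E $0.0, Buyer L $0.0.

Bids in descending order: Buyer D $50.9 > Buyer E $21.5 > Buyer J $7.6 > Buyer L $3.9.
Buyer D has the top bid and wins; the price is the second-highest bid, $21.5.
Buyer D's payoff = $55.6 − $21.5 = $34.1. All other bidders lose, so their payoff is 0.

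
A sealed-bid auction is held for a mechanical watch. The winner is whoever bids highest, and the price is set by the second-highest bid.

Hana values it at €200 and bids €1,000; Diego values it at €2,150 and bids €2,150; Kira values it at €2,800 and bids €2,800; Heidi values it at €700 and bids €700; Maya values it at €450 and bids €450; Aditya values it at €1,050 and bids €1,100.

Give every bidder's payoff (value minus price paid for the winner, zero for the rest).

Ordered from highest: Kira €2,800 > Diego €2,150 > Aditya €1,100 > Hana €1,000 > Heidi €700 > Maya €450.
Kira has the top bid and wins; the price is the second-highest bid, €2,150.
Kira's payoff = €2,800 − €2,150 = €650. All other bidders lose, so their payoff is 0.

Hana €0, Diego €0, Kira €650, Heidi €0, Maya €0, Aditya €0.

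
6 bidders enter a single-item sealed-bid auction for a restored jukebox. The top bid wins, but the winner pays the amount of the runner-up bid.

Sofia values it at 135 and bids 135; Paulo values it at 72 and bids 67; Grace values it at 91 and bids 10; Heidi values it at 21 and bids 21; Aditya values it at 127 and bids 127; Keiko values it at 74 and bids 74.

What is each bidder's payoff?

Sofia 8, Paulo 0, Grace 0, Heidi 0, Aditya 0, Keiko 0.

Sorted high to low: Sofia 135 > Aditya 127 > Keiko 74 > Paulo 67 > Heidi 21 > Grace 10.
Sofia has the top bid and wins; the price is the second-highest bid, 127.
Sofia's payoff = 135 − 127 = 8. All other bidders lose, so their payoff is 0.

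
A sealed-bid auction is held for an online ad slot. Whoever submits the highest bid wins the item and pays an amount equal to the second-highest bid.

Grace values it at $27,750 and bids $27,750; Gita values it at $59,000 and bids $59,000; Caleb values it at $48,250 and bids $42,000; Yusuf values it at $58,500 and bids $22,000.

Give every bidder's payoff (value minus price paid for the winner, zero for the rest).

Sorted high to low: Gita $59,000 > Caleb $42,000 > Grace $27,750 > Yusuf $22,000.
Gita has the top bid and wins; the price is the second-highest bid, $42,000.
Gita's payoff = $59,000 − $42,000 = $17,000. All other bidders lose, so their payoff is 0.

Payoffs: Grace $0, Gita $17,000, Caleb $0, Yusuf $0.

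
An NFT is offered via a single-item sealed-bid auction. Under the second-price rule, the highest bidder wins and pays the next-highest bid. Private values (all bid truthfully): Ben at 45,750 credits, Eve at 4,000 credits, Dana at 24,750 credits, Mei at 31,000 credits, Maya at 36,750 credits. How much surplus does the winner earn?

Surplus = 9,000 credits.

Ranking the bids: Ben 45,750 credits, then Maya 36,750 credits, then Mei 31,000 credits, then Dana 24,750 credits, then Eve 4,000 credits.
Ben wins with the top bid and pays the second-highest, 36,750 credits.
Surplus = 45,750 credits − 36,750 credits = 9,000 credits.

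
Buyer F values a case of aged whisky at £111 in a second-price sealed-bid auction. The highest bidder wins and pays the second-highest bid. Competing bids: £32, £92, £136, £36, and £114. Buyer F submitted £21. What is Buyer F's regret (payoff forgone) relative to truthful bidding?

£0

The highest competing bid is £136.
Bidding truthfully at £111: the top bid is £136 (a rival), so Buyer F loses. Payoff = £0.
Bidding £21: the top bid is £136 (a rival), so Buyer F loses. Payoff = £0.
Regret = truthful payoff − actual payoff = £0 − £0 = £0.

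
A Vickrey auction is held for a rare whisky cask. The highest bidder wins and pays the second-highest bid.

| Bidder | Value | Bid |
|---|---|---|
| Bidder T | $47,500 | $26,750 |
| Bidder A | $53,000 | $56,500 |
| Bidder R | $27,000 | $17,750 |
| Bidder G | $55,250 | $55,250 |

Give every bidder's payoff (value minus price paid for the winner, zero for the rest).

Ranking the bids: Bidder A $56,500, then Bidder G $55,250, then Bidder T $26,750, then Bidder R $17,750.
Bidder A has the top bid and wins; the price is the second-highest bid, $55,250.
Bidder A's payoff = $53,000 − $55,250 = -$2,250. All other bidders lose, so their payoff is 0.

Bidder T $0, Bidder A -$2,250, Bidder R $0, Bidder G $0.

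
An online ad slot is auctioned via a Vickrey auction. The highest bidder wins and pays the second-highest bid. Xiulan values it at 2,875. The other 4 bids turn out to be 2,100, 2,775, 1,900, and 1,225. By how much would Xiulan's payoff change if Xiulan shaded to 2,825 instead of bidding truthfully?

The highest competing bid is 2,775.
Bidding truthfully at 2,875: Xiulan has the top bid, wins, and pays the second-highest bid 2,775. Payoff = 2,875 − 2,775 = 100.
Bidding 2,825: Xiulan has the top bid, wins, and pays the second-highest bid 2,775. Payoff = 2,875 − 2,775 = 100.
Change = 100 − 100 = 0.

Payoff change: 0.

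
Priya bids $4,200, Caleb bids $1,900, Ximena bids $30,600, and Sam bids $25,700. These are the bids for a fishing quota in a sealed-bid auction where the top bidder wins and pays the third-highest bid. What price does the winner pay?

Ordered from highest: Ximena $30,600; Sam $25,700; Priya $4,200; Caleb $1,900.
Ximena is the highest bidder, so Ximena wins.
Under the third-price rule, the price is the third-highest bid: $4,200.

$4,200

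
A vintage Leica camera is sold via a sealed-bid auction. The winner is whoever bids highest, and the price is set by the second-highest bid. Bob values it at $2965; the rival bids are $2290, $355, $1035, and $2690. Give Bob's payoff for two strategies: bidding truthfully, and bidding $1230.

The highest competing bid is $2690.
Bidding truthfully at $2965: Bob has the top bid, wins, and pays the second-highest bid $2690. Payoff = $2965 − $2690 = $275.
Bidding $1230: the top bid is $2690 (a rival), so Bob loses. Payoff = $0.
Deviating from a truthful bid can only lose payoff in a second-price auction — never gain.

Truthful: $275; alternative: $0.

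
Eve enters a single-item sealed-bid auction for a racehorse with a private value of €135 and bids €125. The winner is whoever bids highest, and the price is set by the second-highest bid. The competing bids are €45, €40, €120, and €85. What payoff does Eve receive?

Highest competing bid: €120.
Eve's bid €125 is the highest overall, so Eve wins and pays the second-highest bid, €120.
Payoff = value − price = €135 − €120 = €15.

€15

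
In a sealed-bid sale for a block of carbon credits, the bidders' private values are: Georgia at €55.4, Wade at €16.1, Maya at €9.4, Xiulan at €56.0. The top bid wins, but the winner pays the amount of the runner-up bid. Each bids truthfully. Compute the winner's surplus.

Surplus = €0.6.

Bids in descending order: Xiulan €56.0, then Georgia €55.4, then Wade €16.1, then Maya €9.4.
Xiulan wins with the top bid and pays the second-highest, €55.4.
Surplus = €56.0 − €55.4 = €0.6.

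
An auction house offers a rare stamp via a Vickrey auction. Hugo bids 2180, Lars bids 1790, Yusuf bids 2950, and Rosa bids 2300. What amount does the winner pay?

Bids in descending order: Yusuf 2950 > Rosa 2300 > Hugo 2180 > Lars 1790.
Yusuf has the highest bid, so Yusuf wins.
The second-highest bid is 2300, so that is what Yusuf pays.

2300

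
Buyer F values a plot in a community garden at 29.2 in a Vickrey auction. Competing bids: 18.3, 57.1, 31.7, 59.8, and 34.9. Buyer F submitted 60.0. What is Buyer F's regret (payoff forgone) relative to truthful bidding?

Regret: 30.6.

The highest competing bid is 59.8.
Bidding truthfully at 29.2: the top bid is 59.8 (a rival), so Buyer F loses. Payoff = 0.0.
Bidding 60.0: Buyer F has the top bid, wins, and pays the second-highest bid 59.8. Payoff = 29.2 − 59.8 = -30.6.
Regret = truthful payoff − actual payoff = 0.0 − -30.6 = 30.6.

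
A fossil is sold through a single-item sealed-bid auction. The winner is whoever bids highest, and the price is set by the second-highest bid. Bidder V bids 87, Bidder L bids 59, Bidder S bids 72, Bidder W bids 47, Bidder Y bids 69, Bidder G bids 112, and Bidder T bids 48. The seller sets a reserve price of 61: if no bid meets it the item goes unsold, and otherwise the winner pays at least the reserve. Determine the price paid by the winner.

The winner pays 87.

Ordered from highest: Bidder G 112, then Bidder V 87, then Bidder S 72, then Bidder Y 69, then Bidder L 59, then Bidder T 48, then Bidder W 47.
Bidder G has the highest bid, so Bidder G wins.
The second-highest bid is 87, which exceeds the reserve, so that sets the price.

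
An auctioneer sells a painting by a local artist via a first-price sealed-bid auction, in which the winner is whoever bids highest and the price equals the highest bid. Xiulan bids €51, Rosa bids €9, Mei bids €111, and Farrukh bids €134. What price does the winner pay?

Ranking the bids: Farrukh €134 > Mei €111 > Xiulan €51 > Rosa €9.
Farrukh is the highest bidder, so Farrukh wins.
Under the first-price rule, the price is the highest bid: €134.

The winner pays €134.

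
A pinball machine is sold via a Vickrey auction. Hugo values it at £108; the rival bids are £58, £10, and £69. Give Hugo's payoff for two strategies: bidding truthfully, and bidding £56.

(a) £39  (b) £0

The highest competing bid is £69.
Bidding truthfully at £108: Hugo has the top bid, wins, and pays the second-highest bid £69. Payoff = £108 − £69 = £39.
Bidding £56: the top bid is £69 (a rival), so Hugo loses. Payoff = £0.
Deviating from a truthful bid can only lose payoff in a second-price auction — never gain.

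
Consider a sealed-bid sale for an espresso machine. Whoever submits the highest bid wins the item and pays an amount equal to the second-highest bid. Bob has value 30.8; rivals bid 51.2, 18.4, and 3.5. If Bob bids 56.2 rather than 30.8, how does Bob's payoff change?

-20.4

The highest competing bid is 51.2.
Bidding truthfully at 30.8: the top bid is 51.2 (a rival), so Bob loses. Payoff = 0.0.
Bidding 56.2: Bob has the top bid, wins, and pays the second-highest bid 51.2. Payoff = 30.8 − 51.2 = -20.4.
Change = -20.4 − 0.0 = -20.4.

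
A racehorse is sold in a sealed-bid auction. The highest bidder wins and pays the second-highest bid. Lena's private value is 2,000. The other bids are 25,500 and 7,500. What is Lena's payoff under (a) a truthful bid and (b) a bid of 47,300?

Truthful: 0; alternative: -23,500.

The highest competing bid is 25,500.
Bidding truthfully at 2,000: the top bid is 25,500 (a rival), so Lena loses. Payoff = 0.
Bidding 47,300: Lena has the top bid, wins, and pays the second-highest bid 25,500. Payoff = 2,000 − 25,500 = -23,500.
This is the dominant-strategy logic: truthful bidding weakly beats any alternative.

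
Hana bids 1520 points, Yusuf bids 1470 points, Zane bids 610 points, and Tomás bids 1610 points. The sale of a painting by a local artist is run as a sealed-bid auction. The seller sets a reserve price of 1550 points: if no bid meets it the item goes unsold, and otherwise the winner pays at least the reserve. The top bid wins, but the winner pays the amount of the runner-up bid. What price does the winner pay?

Price paid: 1550 points.

Ranking the bids: Tomás 1610 points; Hana 1520 points; Yusuf 1470 points; Zane 610 points.
Tomás has the highest bid, so Tomás wins.
The second-highest bid is 1520 points, but the reserve 1550 points is higher, so the price is the reserve.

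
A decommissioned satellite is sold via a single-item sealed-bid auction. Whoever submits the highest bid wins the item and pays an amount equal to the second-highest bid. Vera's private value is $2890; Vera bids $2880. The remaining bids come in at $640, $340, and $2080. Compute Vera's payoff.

Vera's payoff: $810.

Highest competing bid: $2080.
Vera's bid $2880 is the highest overall, so Vera wins and pays the second-highest bid, $2080.
Payoff = value − price = $2890 − $2080 = $810.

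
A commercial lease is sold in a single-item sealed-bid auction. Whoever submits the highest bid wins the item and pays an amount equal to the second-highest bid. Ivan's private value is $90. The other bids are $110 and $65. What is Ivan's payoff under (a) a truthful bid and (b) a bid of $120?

Truthful: $0; alternative: -$20.

The highest competing bid is $110.
Bidding truthfully at $90: the top bid is $110 (a rival), so Ivan loses. Payoff = $0.
Bidding $120: Ivan has the top bid, wins, and pays the second-highest bid $110. Payoff = $90 − $110 = -$20.
This is the dominant-strategy logic: truthful bidding weakly beats any alternative.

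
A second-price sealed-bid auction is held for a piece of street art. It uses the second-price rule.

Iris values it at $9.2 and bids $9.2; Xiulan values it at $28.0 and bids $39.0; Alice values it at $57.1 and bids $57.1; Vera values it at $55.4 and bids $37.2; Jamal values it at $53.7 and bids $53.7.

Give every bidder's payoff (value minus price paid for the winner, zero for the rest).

Payoffs: Iris $0.0, Xiulan $0.0, Alice $3.4, Vera $0.0, Jamal $0.0.

Sorted high to low: Alice $57.1; Jamal $53.7; Xiulan $39.0; Vera $37.2; Iris $9.2.
Alice has the top bid and wins; the price is the second-highest bid, $53.7.
Alice's payoff = $57.1 − $53.7 = $3.4. All other bidders lose, so their payoff is 0.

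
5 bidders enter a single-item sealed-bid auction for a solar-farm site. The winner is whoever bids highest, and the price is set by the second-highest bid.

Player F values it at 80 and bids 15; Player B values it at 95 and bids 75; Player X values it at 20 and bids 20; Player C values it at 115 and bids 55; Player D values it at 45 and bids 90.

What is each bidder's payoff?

Player F 0, Player B 0, Player X 0, Player C 0, Player D -30.

Bids in descending order: Player D 90; Player B 75; Player C 55; Player X 20; Player F 15.
Player D has the top bid and wins; the price is the second-highest bid, 75.
Player D's payoff = 45 − 75 = -30. All other bidders lose, so their payoff is 0.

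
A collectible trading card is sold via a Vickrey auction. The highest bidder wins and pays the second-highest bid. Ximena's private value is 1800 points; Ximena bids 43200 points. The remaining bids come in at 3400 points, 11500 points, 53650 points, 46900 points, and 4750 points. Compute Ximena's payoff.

Highest competing bid: 53650 points.
Ximena's bid 43200 points is not the highest, so Ximena loses, pays nothing, and earns zero payoff.

Ximena's payoff: 0 points.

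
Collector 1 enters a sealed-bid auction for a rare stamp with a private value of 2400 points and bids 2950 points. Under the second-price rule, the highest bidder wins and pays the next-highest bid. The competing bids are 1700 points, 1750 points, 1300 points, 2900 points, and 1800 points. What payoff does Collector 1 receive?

Payoff = -500 points.

Highest competing bid: 2900 points.
Collector 1's bid 2950 points is the highest overall, so Collector 1 wins and pays the second-highest bid, 2900 points.
Payoff = value − price = 2400 points − 2900 points = -500 points.
Overbidding won the item at a price above value — truthful bidding would have avoided this loss.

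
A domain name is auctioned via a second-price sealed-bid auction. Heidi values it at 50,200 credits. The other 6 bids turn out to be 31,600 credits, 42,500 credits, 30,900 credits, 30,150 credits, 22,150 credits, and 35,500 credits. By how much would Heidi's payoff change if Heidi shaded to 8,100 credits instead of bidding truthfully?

Payoff change: -7,700 credits.

The highest competing bid is 42,500 credits.
Bidding truthfully at 50,200 credits: Heidi has the top bid, wins, and pays the second-highest bid 42,500 credits. Payoff = 50,200 credits − 42,500 credits = 7,700 credits.
Bidding 8,100 credits: the top bid is 42,500 credits (a rival), so Heidi loses. Payoff = 0 credits.
Change = 0 credits − 7,700 credits = -7,700 credits.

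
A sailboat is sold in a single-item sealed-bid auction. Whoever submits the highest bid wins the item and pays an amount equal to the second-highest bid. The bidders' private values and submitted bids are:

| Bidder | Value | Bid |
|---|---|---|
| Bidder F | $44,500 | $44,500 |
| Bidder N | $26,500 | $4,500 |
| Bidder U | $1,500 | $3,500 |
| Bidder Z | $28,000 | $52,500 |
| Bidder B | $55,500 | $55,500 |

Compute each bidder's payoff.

Ranking the bids: Bidder B $55,500, then Bidder Z $52,500, then Bidder F $44,500, then Bidder N $4,500, then Bidder U $3,500.
Bidder B has the top bid and wins; the price is the second-highest bid, $52,500.
Bidder B's payoff = $55,500 − $52,500 = $3,000. All other bidders lose, so their payoff is 0.

Bidder F $0, Bidder N $0, Bidder U $0, Bidder Z $0, Bidder B $3,000.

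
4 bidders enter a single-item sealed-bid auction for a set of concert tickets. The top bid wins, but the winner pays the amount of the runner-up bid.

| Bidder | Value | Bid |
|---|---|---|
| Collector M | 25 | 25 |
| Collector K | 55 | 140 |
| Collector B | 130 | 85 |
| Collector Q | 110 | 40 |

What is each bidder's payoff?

Sorted high to low: Collector K 140; Collector B 85; Collector Q 40; Collector M 25.
Collector K has the top bid and wins; the price is the second-highest bid, 85.
Collector K's payoff = 55 − 85 = -30. All other bidders lose, so their payoff is 0.

Payoffs: Collector M 0, Collector K -30, Collector B 0, Collector Q 0.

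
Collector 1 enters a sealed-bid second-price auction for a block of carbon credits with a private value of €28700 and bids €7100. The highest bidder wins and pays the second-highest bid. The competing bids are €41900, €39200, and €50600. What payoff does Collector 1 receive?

The bidder's payoff: €0.

Highest competing bid: €50600.
Collector 1's bid €7100 is not the highest, so Collector 1 loses, pays nothing, and earns zero payoff.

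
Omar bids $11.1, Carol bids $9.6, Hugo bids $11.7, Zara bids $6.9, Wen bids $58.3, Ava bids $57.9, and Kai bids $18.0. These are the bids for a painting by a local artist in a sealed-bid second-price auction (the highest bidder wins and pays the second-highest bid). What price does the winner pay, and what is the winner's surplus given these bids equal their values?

Bids in descending order: Wen $58.3, then Ava $57.9, then Kai $18.0, then Hugo $11.7, then Omar $11.1, then Carol $9.6, then Zara $6.9.
Wen is the highest bidder, so Wen wins.
Under the second-price rule, the price is the second-highest bid: $57.9.
Surplus = $58.3 − $57.9 = $0.4.

Price $57.9; surplus $0.4.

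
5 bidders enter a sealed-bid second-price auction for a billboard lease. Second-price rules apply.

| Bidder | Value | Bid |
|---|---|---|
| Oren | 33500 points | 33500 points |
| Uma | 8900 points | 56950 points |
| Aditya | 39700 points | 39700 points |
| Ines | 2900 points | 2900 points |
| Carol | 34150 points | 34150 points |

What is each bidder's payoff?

Ranking the bids: Uma 56950 points > Aditya 39700 points > Carol 34150 points > Oren 33500 points > Ines 2900 points.
Uma has the top bid and wins; the price is the second-highest bid, 39700 points.
Uma's payoff = 8900 points − 39700 points = -30800 points. All other bidders lose, so their payoff is 0.

Payoffs: Oren 0 points, Uma -30800 points, Aditya 0 points, Ines 0 points, Carol 0 points.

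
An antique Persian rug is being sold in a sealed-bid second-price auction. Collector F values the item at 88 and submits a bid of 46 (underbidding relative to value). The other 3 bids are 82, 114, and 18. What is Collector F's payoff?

Payoff = 0.

Highest competing bid: 114.
Collector F's bid 46 is not the highest, so Collector F loses, pays nothing, and earns zero payoff.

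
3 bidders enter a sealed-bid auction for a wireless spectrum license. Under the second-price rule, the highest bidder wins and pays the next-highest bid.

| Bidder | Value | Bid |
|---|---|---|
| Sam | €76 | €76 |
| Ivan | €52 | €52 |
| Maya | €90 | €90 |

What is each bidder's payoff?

Sam €0, Ivan €0, Maya €14.

Ordered from highest: Maya €90 > Sam €76 > Ivan €52.
Maya has the top bid and wins; the price is the second-highest bid, €76.
Maya's payoff = €90 − €76 = €14. All other bidders lose, so their payoff is 0.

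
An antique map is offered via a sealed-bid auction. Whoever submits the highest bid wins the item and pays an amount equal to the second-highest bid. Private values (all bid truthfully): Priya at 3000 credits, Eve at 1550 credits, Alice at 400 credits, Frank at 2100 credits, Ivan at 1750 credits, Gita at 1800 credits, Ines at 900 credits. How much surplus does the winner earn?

Surplus = 900 credits.

Ordered from highest: Priya 3000 credits, then Frank 2100 credits, then Gita 1800 credits, then Ivan 1750 credits, then Eve 1550 credits, then Ines 900 credits, then Alice 400 credits.
Priya wins with the top bid and pays the second-highest, 2100 credits.
Surplus = 3000 credits − 2100 credits = 900 credits.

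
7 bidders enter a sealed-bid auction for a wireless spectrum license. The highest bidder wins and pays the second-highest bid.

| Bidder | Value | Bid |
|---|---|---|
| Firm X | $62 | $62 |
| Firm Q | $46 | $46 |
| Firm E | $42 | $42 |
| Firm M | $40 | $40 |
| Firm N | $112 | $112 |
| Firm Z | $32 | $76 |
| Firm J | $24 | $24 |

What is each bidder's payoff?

Payoffs: Firm X $0, Firm Q $0, Firm E $0, Firm M $0, Firm N $36, Firm Z $0, Firm J $0.

Bids in descending order: Firm N $112 > Firm Z $76 > Firm X $62 > Firm Q $46 > Firm E $42 > Firm M $40 > Firm J $24.
Firm N has the top bid and wins; the price is the second-highest bid, $76.
Firm N's payoff = $112 − $76 = $36. All other bidders lose, so their payoff is 0.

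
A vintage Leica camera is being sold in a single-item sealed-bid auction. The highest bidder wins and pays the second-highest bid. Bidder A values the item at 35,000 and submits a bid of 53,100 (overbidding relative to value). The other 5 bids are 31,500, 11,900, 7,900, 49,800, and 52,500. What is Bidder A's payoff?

Bidder A's payoff: -17,500.

Highest competing bid: 52,500.
Bidder A's bid 53,100 is the highest overall, so Bidder A wins and pays the second-highest bid, 52,500.
Payoff = value − price = 35,000 − 52,500 = -17,500.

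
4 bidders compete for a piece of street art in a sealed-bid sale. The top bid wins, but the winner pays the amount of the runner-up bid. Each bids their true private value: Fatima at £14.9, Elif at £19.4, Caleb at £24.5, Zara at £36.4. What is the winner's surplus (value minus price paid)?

£11.9

Bids in descending order: Zara £36.4; Caleb £24.5; Elif £19.4; Fatima £14.9.
Zara wins with the top bid and pays the second-highest, £24.5.
Surplus = £36.4 − £24.5 = £11.9.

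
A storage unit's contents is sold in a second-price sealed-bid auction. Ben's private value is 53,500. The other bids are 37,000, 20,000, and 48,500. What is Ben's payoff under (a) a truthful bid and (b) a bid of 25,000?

(a) 5,000  (b) 0

The highest competing bid is 48,500.
Bidding truthfully at 53,500: Ben has the top bid, wins, and pays the second-highest bid 48,500. Payoff = 53,500 − 48,500 = 5,000.
Bidding 25,000: the top bid is 48,500 (a rival), so Ben loses. Payoff = 0.
This is the dominant-strategy logic: truthful bidding weakly beats any alternative.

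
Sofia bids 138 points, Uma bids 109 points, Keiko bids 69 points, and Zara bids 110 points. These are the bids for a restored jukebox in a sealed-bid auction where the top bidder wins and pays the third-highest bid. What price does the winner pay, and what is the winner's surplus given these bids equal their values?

Ranking the bids: Sofia 138 points; Zara 110 points; Uma 109 points; Keiko 69 points.
Sofia is the highest bidder, so Sofia wins.
Under the third-price rule, the price is the third-highest bid: 109 points.
Surplus = 138 points − 109 points = 29 points.

Price 109 points; surplus 29 points.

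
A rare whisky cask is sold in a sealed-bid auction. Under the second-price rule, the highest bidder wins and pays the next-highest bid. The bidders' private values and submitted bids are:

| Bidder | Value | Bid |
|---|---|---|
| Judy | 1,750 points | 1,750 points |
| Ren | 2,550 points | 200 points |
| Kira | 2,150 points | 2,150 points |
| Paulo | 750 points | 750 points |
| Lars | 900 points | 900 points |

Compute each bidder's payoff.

Ranking the bids: Kira 2,150 points, then Judy 1,750 points, then Lars 900 points, then Paulo 750 points, then Ren 200 points.
Kira has the top bid and wins; the price is the second-highest bid, 1,750 points.
Kira's payoff = 2,150 points − 1,750 points = 400 points. All other bidders lose, so their payoff is 0.

Payoffs: Judy 0 points, Ren 0 points, Kira 400 points, Paulo 0 points, Lars 0 points.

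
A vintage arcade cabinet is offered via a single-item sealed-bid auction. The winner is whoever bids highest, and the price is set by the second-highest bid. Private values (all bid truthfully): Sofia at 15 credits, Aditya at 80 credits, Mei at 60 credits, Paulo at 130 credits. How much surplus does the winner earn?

Ranking the bids: Paulo 130 credits > Aditya 80 credits > Mei 60 credits > Sofia 15 credits.
Paulo wins with the top bid and pays the second-highest, 80 credits.
Surplus = 130 credits − 80 credits = 50 credits.

Winner's surplus: 50 credits.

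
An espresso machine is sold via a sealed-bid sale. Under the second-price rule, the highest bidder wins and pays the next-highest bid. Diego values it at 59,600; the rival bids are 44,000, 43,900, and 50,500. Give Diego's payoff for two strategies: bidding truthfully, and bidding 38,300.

Truthful: 9,100; alternative: 0.

The highest competing bid is 50,500.
Bidding truthfully at 59,600: Diego has the top bid, wins, and pays the second-highest bid 50,500. Payoff = 59,600 − 50,500 = 9,100.
Bidding 38,300: the top bid is 50,500 (a rival), so Diego loses. Payoff = 0.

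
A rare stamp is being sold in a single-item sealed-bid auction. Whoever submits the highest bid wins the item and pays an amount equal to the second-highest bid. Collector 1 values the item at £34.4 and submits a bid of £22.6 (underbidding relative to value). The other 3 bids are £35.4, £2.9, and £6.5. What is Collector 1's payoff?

The bidder's payoff: £0.0.

Highest competing bid: £35.4.
Collector 1's bid £22.6 is not the highest, so Collector 1 loses, pays nothing, and earns zero payoff.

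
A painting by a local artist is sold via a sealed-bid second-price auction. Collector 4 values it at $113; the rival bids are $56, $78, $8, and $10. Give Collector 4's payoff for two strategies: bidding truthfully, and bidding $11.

The highest competing bid is $78.
Bidding truthfully at $113: Collector 4 has the top bid, wins, and pays the second-highest bid $78. Payoff = $113 − $78 = $35.
Bidding $11: the top bid is $78 (a rival), so Collector 4 loses. Payoff = $0.
Deviating from a truthful bid can only lose payoff in a second-price auction — never gain.

(a) $35  (b) $0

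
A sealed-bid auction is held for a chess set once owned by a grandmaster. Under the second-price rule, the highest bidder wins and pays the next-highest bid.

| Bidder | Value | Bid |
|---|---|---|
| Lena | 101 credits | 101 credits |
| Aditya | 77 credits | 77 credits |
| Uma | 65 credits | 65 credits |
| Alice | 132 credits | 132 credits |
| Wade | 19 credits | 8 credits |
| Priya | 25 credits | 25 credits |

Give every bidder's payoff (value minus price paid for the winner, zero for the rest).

Bids in descending order: Alice 132 credits; Lena 101 credits; Aditya 77 credits; Uma 65 credits; Priya 25 credits; Wade 8 credits.
Alice has the top bid and wins; the price is the second-highest bid, 101 credits.
Alice's payoff = 132 credits − 101 credits = 31 credits. All other bidders lose, so their payoff is 0.

Lena 0 credits, Aditya 0 credits, Uma 0 credits, Alice 31 credits, Wade 0 credits, Priya 0 credits.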